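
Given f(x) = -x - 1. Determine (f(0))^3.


f(0) = -1
(-1)^3 = -1

-1


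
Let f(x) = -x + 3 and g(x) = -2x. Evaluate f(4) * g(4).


f(4) = -1
g(4) = -8
Product = 8

8


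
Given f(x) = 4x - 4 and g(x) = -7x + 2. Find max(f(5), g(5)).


f(5) = 16
g(5) = -33
max = 16

16


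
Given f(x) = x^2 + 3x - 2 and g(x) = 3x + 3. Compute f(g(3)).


g(3) = 12
f(12) = 1*(12)^2 + 3*(12) - 2 = 178

178


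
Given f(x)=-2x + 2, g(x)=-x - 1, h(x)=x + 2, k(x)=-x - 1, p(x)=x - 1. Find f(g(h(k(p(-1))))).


p(-1) = -2
k(-2) = 1
h(1) = 3
g(3) = -4
f(-4) = 10

10


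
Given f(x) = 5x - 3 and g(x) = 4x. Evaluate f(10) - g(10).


f(10) = 47
g(10) = 40
Difference = 7

7


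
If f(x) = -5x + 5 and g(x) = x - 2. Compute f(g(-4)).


g(-4) = -6
f(-6) = 35

35


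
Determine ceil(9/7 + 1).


9/7 = 1.2857
1.2857 + 1 = 2.2857
ceil(2.2857) = 3

3


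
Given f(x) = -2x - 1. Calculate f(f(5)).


f(5) = -11
f(-11) = 21

21


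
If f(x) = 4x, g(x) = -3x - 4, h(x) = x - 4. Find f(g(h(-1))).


44


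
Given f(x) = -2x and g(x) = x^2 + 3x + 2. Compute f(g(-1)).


0


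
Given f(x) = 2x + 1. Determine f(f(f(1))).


f(1) = 3
f(3) = 7
f(7) = 15

15


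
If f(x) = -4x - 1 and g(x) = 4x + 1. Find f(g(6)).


g(6) = 25
f(25) = -101

-101


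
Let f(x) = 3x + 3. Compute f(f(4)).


f(4) = 15
f(15) = 48

48


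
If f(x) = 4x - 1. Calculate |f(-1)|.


f(-1) = -5
|-5| = 5

5


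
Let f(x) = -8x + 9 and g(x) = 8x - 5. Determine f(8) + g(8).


f(8) = -55
g(8) = 59
Sum = 4

4


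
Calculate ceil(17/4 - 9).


-4


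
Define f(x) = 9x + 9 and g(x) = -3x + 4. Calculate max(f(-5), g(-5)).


f(-5) = -36
g(-5) = 19
max = 19

19


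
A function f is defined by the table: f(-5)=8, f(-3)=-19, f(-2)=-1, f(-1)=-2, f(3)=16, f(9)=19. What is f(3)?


Reading from the table at x = 3

16


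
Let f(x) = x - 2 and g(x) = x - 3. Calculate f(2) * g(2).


f(2) = 0
g(2) = -1
Product = 0

0


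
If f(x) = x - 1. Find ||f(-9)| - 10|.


f(-9) = -10
|-10| = 10
|10 - 10| = 0

0


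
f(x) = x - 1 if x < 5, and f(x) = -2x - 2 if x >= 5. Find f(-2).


-2 satisfies x < 5
f(-2) = -3

-3


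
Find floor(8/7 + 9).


8/7 = 1.1429
1.1429 + 9 = 10.1429
floor(10.1429) = 10

10


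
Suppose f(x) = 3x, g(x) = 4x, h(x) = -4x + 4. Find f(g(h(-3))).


h(-3) = 16
g(16) = 64
f(64) = 192

192


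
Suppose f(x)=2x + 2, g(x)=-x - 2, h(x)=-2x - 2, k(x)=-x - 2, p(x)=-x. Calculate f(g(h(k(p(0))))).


-6


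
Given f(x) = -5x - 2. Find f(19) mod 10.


f(19) = -97
-97 mod 10 = 3

3


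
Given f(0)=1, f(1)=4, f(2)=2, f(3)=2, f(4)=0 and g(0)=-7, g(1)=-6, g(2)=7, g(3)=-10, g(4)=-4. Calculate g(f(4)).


f(4) = 0
g(0) = -7

-7


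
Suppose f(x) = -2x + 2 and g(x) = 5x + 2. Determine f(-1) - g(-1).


7


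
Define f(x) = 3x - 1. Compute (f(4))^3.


f(4) = 11
(11)^3 = 1331

1331


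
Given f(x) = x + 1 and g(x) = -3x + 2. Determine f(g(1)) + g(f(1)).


f(g(1)) = 0
g(f(1)) = -4
Sum = -4

-4


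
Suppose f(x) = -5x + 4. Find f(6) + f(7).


f(6) = -26
f(7) = -31
Sum = -57

-57


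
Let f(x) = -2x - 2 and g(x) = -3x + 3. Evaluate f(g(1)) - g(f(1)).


f(g(1)) = -2
g(f(1)) = 15
Difference = -17

-17


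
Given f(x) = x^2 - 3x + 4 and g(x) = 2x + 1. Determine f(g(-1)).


g(-1) = -1
f(-1) = 1*(-1)^2 - 3*(-1) + 4 = 8

8


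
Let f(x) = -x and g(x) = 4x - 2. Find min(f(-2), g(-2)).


f(-2) = 2
g(-2) = -10
min = -10

-10


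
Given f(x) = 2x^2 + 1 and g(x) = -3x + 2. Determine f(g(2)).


g(2) = -4
f(-4) = 2*(-4)^2 + 1 = 33

33


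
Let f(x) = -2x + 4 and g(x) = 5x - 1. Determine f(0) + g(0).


f(0) = 4
g(0) = -1
Sum = 3

3


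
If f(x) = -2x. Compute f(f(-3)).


-12


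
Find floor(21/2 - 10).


21/2 = 10.5
10.5 - 10 = 0.5
floor(0.5) = 0

0


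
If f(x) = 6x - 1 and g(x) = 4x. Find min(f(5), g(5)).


f(5) = 29
g(5) = 20
min = 20

20


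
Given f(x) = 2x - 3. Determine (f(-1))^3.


-125


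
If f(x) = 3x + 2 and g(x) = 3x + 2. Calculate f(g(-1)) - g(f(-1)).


f(g(-1)) = -1
g(f(-1)) = -1
Difference = 0

0


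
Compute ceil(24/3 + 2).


10


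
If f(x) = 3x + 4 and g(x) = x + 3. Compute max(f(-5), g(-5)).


f(-5) = -11
g(-5) = -2
max = -2

-2


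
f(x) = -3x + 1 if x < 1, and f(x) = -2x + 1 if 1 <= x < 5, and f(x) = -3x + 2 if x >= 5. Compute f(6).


6 satisfies x >= 5
f(6) = -16

-16


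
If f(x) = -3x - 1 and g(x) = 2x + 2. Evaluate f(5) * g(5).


f(5) = -16
g(5) = 12
Product = -192

-192


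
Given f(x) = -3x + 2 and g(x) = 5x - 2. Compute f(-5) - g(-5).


44


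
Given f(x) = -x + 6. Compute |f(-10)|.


f(-10) = 16
|16| = 16

16


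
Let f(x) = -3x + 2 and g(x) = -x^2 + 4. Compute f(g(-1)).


g(-1) = 3
f(3) = -7

-7


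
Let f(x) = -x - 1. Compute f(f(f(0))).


-1


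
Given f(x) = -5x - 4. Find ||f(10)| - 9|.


45


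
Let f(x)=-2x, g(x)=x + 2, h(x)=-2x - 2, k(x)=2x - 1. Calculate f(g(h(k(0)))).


k(0) = -1
h(-1) = 0
g(0) = 2
f(2) = -4

-4


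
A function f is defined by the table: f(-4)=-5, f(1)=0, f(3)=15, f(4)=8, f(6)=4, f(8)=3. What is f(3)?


Reading from the table at x = 3

15


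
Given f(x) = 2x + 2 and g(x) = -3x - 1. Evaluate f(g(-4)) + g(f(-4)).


f(g(-4)) = 24
g(f(-4)) = 17
Sum = 41

41


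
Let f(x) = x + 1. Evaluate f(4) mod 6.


5


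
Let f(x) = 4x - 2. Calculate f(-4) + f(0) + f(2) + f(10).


f(-4) = -18
f(0) = -2
f(2) = 6
f(10) = 38
Sum = 24

24


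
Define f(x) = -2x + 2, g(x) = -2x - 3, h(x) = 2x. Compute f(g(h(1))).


16


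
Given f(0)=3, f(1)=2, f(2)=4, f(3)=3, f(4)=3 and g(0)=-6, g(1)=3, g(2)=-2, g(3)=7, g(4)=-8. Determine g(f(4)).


f(4) = 3
g(3) = 7

7


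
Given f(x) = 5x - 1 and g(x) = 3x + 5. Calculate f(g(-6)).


g(-6) = -13
f(-13) = -66

-66


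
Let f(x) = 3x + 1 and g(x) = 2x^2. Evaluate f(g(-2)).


25


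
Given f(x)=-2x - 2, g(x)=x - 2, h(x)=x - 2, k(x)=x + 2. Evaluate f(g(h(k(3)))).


k(3) = 5
h(5) = 3
g(3) = 1
f(1) = -4

-4


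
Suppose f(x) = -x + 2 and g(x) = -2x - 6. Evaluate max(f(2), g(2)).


0


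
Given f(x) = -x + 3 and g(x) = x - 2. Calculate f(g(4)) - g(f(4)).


f(g(4)) = 1
g(f(4)) = -3
Difference = 4

4


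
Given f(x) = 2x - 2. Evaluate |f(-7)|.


f(-7) = -16
|-16| = 16

16


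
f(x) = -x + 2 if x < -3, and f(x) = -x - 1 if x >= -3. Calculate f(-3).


-3 satisfies x >= -3
f(-3) = 2

2


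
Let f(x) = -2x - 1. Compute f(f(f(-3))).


f(-3) = 5
f(5) = -11
f(-11) = 21

21


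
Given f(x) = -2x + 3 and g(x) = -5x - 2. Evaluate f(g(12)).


g(12) = -62
f(-62) = 127

127


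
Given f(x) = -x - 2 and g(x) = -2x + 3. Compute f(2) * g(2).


f(2) = -4
g(2) = -1
Product = 4

4


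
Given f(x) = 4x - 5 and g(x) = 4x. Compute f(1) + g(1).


f(1) = -1
g(1) = 4
Sum = 3

3


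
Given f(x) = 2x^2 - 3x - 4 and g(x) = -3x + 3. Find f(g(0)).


5


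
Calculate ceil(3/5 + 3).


3/5 = 0.6
0.6 + 3 = 3.6
ceil(3.6) = 4

4


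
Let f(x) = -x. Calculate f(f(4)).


f(4) = -4
f(-4) = 4

4


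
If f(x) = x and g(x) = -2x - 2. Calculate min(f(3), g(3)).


f(3) = 3
g(3) = -8
min = -8

-8


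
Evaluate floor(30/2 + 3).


30/2 = 15
15 + 3 = 18
floor(18) = 18

18


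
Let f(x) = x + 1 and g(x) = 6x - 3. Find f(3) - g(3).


-11


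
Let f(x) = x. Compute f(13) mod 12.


f(13) = 13
13 mod 12 = 1

1


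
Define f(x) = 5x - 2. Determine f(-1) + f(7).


26


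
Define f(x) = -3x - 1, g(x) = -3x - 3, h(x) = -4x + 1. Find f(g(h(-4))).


h(-4) = 17
g(17) = -54
f(-54) = 161

161


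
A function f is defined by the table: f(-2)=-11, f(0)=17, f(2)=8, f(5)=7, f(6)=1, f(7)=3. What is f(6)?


Reading from the table at x = 6

1


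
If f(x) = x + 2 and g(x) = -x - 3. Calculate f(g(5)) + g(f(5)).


f(g(5)) = -6
g(f(5)) = -10
Sum = -16

-16


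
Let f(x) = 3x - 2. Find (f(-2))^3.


-512


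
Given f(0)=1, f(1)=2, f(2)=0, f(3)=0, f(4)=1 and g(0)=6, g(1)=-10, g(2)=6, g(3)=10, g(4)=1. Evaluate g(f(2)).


6


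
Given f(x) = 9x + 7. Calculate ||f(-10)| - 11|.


72


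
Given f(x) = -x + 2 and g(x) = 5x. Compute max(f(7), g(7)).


f(7) = -5
g(7) = 35
max = 35

35


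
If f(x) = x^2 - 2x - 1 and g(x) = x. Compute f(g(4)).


g(4) = 4
f(4) = 1*(4)^2 - 2*(4) - 1 = 7

7


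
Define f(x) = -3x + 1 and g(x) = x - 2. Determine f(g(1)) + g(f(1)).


f(g(1)) = 4
g(f(1)) = -4
Sum = 0

0


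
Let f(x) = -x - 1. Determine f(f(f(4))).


f(4) = -5
f(-5) = 4
f(4) = -5

-5


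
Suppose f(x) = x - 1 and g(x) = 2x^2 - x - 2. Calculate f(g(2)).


g(2) = 4
f(4) = 3

3


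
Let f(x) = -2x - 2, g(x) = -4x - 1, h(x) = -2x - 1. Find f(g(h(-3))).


40


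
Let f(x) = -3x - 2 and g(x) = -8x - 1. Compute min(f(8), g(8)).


f(8) = -26
g(8) = -65
min = -65

-65


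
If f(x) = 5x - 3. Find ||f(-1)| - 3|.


5


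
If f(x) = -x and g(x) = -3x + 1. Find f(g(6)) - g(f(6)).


f(g(6)) = 17
g(f(6)) = 19
Difference = -2

-2


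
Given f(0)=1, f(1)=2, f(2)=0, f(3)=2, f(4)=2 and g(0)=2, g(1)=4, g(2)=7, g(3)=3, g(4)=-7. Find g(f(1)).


f(1) = 2
g(2) = 7

7


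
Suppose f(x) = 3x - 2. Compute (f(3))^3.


343


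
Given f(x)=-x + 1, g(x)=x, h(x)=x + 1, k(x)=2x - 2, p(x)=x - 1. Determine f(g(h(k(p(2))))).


p(2) = 1
k(1) = 0
h(0) = 1
g(1) = 1
f(1) = 0

0


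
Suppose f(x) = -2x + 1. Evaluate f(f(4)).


15


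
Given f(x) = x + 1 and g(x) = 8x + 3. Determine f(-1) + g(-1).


f(-1) = 0
g(-1) = -5
Sum = -5

-5


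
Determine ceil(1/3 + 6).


1/3 = 0.3333
0.3333 + 6 = 6.3333
ceil(6.3333) = 7

7


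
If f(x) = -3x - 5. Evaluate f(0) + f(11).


f(0) = -5
f(11) = -38
Sum = -43

-43


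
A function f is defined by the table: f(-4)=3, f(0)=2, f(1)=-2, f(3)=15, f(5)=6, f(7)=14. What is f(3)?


Reading from the table at x = 3

15


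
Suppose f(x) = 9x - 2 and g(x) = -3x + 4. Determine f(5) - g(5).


f(5) = 43
g(5) = -11
Difference = 54

54


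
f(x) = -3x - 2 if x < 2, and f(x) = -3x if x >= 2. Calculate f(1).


1 satisfies x < 2
f(1) = -5

-5


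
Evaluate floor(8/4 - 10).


-8


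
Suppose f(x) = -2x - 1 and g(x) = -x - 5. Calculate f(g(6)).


g(6) = -11
f(-11) = 21

21


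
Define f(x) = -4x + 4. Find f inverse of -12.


Solve -4x + 4 = -12
x = (-12 - 4) / (-4) = 4

4


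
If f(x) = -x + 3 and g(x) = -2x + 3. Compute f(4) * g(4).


f(4) = -1
g(4) = -5
Product = 5

5


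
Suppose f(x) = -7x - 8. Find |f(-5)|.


f(-5) = 27
|27| = 27

27


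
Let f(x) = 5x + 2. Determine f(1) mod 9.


7


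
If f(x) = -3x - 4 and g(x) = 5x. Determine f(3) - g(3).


f(3) = -13
g(3) = 15
Difference = -28

-28


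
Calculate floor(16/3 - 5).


16/3 = 5.3333
5.3333 - 5 = 0.3333
floor(0.3333) = 0

0


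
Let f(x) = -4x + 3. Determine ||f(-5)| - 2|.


21


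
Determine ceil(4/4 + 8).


4/4 = 1
1 + 8 = 9
ceil(9) = 9

9


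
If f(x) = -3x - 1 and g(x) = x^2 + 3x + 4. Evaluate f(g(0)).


-13


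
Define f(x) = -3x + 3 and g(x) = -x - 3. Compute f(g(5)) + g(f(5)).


f(g(5)) = 27
g(f(5)) = 9
Sum = 36

36


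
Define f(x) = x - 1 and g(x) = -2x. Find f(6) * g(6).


f(6) = 5
g(6) = -12
Product = -60

-60


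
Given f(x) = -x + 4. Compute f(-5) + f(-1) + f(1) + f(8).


f(-5) = 9
f(-1) = 5
f(1) = 3
f(8) = -4
Sum = 13

13


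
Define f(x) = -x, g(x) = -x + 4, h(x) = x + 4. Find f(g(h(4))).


h(4) = 8
g(8) = -4
f(-4) = 4

4


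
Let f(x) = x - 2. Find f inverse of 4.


Solve x - 2 = 4
x = (4 + 2) / 1 = 6

6


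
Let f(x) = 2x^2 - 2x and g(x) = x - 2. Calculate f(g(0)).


g(0) = -2
f(-2) = 2*(-2)^2 - 2*(-2) = 12

12


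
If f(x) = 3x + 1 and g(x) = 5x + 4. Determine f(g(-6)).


g(-6) = -26
f(-26) = -77

-77


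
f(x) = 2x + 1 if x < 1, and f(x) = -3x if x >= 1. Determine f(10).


10 satisfies x >= 1
f(10) = -30

-30


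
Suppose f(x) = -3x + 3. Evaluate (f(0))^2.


f(0) = 3
(3)^2 = 9

9


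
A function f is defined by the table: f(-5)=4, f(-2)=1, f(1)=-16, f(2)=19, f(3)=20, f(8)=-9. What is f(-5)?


Reading from the table at x = -5

4


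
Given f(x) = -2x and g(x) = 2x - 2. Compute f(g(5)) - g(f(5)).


6


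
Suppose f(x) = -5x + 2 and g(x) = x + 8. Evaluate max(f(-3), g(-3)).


f(-3) = 17
g(-3) = 5
max = 17

17


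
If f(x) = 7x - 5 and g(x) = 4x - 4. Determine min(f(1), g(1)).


f(1) = 2
g(1) = 0
min = 0

0


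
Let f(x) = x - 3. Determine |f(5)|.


f(5) = 2
|2| = 2

2


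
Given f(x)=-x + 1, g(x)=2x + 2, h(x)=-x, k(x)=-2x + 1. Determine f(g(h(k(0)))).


k(0) = 1
h(1) = -1
g(-1) = 0
f(0) = 1

1


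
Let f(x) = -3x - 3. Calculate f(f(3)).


f(3) = -12
f(-12) = 33

33


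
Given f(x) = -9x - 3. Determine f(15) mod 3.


f(15) = -138
-138 mod 3 = 0

0


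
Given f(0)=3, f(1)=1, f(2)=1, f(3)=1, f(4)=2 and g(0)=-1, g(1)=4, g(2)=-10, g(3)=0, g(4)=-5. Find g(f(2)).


f(2) = 1
g(1) = 4

4


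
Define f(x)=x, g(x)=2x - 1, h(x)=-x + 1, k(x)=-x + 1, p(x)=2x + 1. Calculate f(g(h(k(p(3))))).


p(3) = 7
k(7) = -6
h(-6) = 7
g(7) = 13
f(13) = 13

13


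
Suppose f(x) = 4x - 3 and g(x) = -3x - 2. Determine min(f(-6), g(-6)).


f(-6) = -27
g(-6) = 16
min = -27

-27


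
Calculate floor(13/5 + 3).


5


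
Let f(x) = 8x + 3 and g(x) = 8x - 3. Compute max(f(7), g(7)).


f(7) = 59
g(7) = 53
max = 59

59


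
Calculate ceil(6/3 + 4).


6/3 = 2
2 + 4 = 6
ceil(6) = 6

6


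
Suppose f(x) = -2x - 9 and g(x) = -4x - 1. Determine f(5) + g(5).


f(5) = -19
g(5) = -21
Sum = -40

-40


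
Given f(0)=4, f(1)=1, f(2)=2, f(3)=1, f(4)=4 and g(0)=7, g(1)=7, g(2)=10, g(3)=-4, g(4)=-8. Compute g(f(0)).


f(0) = 4
g(4) = -8

-8


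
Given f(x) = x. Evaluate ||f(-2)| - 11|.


f(-2) = -2
|-2| = 2
|2 - 11| = 9

9


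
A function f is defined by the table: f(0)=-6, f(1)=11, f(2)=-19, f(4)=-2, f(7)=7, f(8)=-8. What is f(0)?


Reading from the table at x = 0

-6


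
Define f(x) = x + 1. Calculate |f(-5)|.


f(-5) = -4
|-4| = 4

4


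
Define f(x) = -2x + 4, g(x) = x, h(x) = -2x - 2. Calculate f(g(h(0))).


h(0) = -2
g(-2) = -2
f(-2) = 8

8


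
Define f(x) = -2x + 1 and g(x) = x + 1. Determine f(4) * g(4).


f(4) = -7
g(4) = 5
Product = -35

-35


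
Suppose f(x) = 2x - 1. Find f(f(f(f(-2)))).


f(-2) = -5
f(-5) = -11
f(-11) = -23
f(-23) = -47

-47


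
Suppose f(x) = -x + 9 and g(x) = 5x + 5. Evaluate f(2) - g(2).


f(2) = 7
g(2) = 15
Difference = -8

-8


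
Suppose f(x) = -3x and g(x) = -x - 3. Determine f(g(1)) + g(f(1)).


f(g(1)) = 12
g(f(1)) = 0
Sum = 12

12


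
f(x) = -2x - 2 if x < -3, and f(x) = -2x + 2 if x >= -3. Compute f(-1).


-1 satisfies x >= -3
f(-1) = 4

4


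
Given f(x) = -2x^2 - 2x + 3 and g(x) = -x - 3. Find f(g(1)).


g(1) = -4
f(-4) = (-2)*(-4)^2 - 2*(-4) + 3 = -21

-21


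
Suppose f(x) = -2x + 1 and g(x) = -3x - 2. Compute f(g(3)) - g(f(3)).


f(g(3)) = 23
g(f(3)) = 13
Difference = 10

10


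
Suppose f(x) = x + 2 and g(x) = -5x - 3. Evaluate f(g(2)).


g(2) = -13
f(-13) = -11

-11


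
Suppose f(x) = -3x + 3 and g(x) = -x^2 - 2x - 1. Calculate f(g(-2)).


g(-2) = -1
f(-1) = 6

6


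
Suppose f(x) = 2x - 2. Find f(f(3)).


f(3) = 4
f(4) = 6

6


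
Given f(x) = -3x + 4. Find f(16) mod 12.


f(16) = -44
-44 mod 12 = 4

4


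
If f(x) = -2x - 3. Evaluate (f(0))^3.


f(0) = -3
(-3)^3 = -27

-27


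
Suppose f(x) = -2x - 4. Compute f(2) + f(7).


f(2) = -8
f(7) = -18
Sum = -26

-26


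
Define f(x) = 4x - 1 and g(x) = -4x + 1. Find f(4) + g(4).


f(4) = 15
g(4) = -15
Sum = 0

0


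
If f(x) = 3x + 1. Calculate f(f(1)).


13


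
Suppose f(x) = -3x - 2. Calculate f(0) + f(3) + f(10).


f(0) = -2
f(3) = -11
f(10) = -32
Sum = -45

-45


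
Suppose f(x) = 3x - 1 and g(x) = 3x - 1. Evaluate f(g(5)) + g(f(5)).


f(g(5)) = 41
g(f(5)) = 41
Sum = 82

82


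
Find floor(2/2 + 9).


2/2 = 1
1 + 9 = 10
floor(10) = 10

10


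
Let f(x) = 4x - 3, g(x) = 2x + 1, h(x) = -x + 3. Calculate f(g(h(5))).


h(5) = -2
g(-2) = -3
f(-3) = -15

-15


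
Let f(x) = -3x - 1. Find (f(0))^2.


f(0) = -1
(-1)^2 = 1

1


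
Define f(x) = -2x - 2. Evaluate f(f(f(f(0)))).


10


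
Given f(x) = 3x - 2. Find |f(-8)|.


f(-8) = -26
|-26| = 26

26


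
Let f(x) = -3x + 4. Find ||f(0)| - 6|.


f(0) = 4
|4| = 4
|4 - 6| = 2

2


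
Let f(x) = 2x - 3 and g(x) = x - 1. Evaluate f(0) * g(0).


f(0) = -3
g(0) = -1
Product = 3

3


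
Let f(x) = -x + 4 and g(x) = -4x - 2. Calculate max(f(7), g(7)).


f(7) = -3
g(7) = -30
max = -3

-3


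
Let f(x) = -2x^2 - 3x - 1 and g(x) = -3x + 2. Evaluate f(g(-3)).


g(-3) = 11
f(11) = (-2)*(11)^2 - 3*(11) - 1 = -276

-276


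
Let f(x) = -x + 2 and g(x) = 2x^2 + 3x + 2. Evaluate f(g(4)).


g(4) = 46
f(46) = -44

-44


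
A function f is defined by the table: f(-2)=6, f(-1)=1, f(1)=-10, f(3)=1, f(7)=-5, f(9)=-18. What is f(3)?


Reading from the table at x = 3

1


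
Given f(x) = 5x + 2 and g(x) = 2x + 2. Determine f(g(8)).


g(8) = 18
f(18) = 92

92


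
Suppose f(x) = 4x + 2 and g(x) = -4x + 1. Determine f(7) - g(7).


f(7) = 30
g(7) = -27
Difference = 57

57


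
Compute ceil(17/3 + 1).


17/3 = 5.6667
5.6667 + 1 = 6.6667
ceil(6.6667) = 7

7


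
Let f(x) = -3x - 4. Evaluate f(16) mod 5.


f(16) = -52
-52 mod 5 = 3

3


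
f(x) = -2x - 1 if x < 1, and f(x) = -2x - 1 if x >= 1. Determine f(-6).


-6 satisfies x < 1
f(-6) = 11

11


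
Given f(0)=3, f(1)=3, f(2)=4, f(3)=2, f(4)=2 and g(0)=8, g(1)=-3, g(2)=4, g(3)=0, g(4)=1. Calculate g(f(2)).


1


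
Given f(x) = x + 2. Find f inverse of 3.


Solve x + 2 = 3
x = (3 - 2) / 1 = 1

1


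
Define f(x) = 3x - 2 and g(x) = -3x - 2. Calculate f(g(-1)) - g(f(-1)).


f(g(-1)) = 1
g(f(-1)) = 13
Difference = -12

-12


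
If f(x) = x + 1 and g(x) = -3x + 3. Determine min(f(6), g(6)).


f(6) = 7
g(6) = -15
min = -15

-15


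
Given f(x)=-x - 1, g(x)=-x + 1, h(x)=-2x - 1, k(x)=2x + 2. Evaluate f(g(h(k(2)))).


-15


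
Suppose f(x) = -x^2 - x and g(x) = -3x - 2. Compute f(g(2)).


-56


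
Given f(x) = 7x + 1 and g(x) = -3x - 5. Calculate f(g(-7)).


g(-7) = 16
f(16) = 113

113


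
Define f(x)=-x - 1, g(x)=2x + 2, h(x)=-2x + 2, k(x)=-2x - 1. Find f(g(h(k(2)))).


k(2) = -5
h(-5) = 12
g(12) = 26
f(26) = -27

-27


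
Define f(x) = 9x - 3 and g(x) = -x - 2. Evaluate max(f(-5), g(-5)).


f(-5) = -48
g(-5) = 3
max = 3

3


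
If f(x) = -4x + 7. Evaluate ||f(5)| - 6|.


f(5) = -13
|-13| = 13
|13 - 6| = 7

7


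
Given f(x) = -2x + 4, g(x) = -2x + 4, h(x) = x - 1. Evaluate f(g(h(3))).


4


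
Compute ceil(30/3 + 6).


30/3 = 10
10 + 6 = 16
ceil(16) = 16

16


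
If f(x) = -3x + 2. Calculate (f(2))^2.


f(2) = -4
(-4)^2 = 16

16


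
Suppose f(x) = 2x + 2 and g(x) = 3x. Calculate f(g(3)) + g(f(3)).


f(g(3)) = 20
g(f(3)) = 24
Sum = 44

44


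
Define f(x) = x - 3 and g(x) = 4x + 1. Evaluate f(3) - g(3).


-13


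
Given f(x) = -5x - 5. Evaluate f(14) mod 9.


f(14) = -75
-75 mod 9 = 6

6


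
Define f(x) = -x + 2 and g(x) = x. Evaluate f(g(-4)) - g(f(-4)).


0


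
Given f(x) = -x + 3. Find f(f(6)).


f(6) = -3
f(-3) = 6

6


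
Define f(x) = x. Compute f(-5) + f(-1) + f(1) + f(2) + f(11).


f(-5) = -5
f(-1) = -1
f(1) = 1
f(2) = 2
f(11) = 11
Sum = 8

8


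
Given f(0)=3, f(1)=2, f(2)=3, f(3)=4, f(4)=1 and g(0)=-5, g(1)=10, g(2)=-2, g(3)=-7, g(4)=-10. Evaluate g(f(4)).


f(4) = 1
g(1) = 10

10


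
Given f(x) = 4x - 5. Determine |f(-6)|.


f(-6) = -29
|-29| = 29

29


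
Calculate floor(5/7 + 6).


5/7 = 0.7143
0.7143 + 6 = 6.7143
floor(6.7143) = 6

6


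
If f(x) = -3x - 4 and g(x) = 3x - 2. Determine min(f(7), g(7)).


f(7) = -25
g(7) = 19
min = -25

-25


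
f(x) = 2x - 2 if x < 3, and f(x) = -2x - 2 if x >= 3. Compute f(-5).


-5 satisfies x < 3
f(-5) = -12

-12


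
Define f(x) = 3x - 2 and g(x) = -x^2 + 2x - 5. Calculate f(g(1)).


g(1) = -4
f(-4) = -14

-14


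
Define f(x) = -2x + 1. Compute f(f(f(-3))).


27


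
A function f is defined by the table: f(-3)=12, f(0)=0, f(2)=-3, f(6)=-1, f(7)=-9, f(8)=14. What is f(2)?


-3


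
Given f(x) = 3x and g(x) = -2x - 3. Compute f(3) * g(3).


-81


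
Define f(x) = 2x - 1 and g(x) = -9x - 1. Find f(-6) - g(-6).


f(-6) = -13
g(-6) = 53
Difference = -66

-66


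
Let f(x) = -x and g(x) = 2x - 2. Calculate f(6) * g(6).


-60


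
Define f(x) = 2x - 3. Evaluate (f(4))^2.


25


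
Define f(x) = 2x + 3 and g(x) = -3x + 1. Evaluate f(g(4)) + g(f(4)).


f(g(4)) = -19
g(f(4)) = -32
Sum = -51

-51


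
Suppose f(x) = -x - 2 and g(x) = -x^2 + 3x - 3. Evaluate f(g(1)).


g(1) = -1
f(-1) = -1

-1


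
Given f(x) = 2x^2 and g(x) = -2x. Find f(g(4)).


g(4) = -8
f(-8) = 2*(-8)^2 = 128

128


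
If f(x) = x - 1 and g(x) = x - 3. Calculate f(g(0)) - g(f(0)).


f(g(0)) = -4
g(f(0)) = -4
Difference = 0

0


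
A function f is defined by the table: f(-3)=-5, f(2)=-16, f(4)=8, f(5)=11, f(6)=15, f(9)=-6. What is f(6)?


Reading from the table at x = 6

15


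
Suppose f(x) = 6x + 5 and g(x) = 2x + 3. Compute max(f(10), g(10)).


65


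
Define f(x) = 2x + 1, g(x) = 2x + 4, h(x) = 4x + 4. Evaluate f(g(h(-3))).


h(-3) = -8
g(-8) = -12
f(-12) = -23

-23


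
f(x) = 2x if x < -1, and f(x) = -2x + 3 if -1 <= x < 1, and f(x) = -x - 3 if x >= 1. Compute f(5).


5 satisfies x >= 1
f(5) = -8

-8


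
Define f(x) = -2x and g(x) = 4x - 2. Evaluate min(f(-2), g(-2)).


f(-2) = 4
g(-2) = -10
min = -10

-10


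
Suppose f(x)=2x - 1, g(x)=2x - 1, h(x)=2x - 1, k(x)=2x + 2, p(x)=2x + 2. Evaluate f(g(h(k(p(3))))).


137


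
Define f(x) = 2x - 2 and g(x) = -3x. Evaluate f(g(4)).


-26


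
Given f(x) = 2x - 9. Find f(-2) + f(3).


f(-2) = -13
f(3) = -3
Sum = -16

-16


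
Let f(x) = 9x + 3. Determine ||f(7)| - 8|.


f(7) = 66
|66| = 66
|66 - 8| = 58

58


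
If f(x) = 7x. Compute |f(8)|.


f(8) = 56
|56| = 56

56


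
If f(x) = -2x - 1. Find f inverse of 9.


-5


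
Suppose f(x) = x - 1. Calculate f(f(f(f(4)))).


f(4) = 3
f(3) = 2
f(2) = 1
f(1) = 0

0


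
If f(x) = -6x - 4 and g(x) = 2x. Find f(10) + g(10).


f(10) = -64
g(10) = 20
Sum = -44

-44


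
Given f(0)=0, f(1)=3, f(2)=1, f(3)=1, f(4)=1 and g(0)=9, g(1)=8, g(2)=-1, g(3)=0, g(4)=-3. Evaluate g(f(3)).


f(3) = 1
g(1) = 8

8


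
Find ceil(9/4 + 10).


9/4 = 2.25
2.25 + 10 = 12.25
ceil(12.25) = 13

13


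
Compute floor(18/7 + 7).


18/7 = 2.5714
2.5714 + 7 = 9.5714
floor(9.5714) = 9

9


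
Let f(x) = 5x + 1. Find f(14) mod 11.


f(14) = 71
71 mod 11 = 5

5


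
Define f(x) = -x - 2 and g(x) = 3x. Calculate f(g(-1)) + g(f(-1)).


f(g(-1)) = 1
g(f(-1)) = -3
Sum = -2

-2


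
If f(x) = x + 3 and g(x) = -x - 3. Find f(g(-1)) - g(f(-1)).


6


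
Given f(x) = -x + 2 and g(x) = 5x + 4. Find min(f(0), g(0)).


f(0) = 2
g(0) = 4
min = 2

2


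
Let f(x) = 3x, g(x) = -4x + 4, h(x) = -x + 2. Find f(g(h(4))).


h(4) = -2
g(-2) = 12
f(12) = 36

36


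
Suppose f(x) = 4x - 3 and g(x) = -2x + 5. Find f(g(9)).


g(9) = -13
f(-13) = -55

-55


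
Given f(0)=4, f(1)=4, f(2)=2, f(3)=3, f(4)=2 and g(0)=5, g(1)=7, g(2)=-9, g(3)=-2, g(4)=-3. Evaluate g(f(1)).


f(1) = 4
g(4) = -3

-3


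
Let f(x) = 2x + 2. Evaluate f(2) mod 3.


0


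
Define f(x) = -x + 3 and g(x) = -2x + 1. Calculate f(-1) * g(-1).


12


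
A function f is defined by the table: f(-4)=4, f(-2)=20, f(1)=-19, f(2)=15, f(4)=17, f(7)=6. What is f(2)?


15


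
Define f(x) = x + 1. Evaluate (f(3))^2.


f(3) = 4
(4)^2 = 16

16


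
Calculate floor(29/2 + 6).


29/2 = 14.5
14.5 + 6 = 20.5
floor(20.5) = 20

20


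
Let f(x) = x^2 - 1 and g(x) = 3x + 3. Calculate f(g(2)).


g(2) = 9
f(9) = 1*(9)^2 - 1 = 80

80


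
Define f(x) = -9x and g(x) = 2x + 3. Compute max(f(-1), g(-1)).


f(-1) = 9
g(-1) = 1
max = 9

9


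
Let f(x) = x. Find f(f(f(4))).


f(4) = 4
f(4) = 4
f(4) = 4

4


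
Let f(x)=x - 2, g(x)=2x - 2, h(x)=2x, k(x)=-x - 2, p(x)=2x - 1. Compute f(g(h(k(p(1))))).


p(1) = 1
k(1) = -3
h(-3) = -6
g(-6) = -14
f(-14) = -16

-16


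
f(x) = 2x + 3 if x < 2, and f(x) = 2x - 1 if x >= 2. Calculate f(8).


8 satisfies x >= 2
f(8) = 15

15


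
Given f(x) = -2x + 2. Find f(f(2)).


6


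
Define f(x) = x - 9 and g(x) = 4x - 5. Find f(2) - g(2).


f(2) = -7
g(2) = 3
Difference = -10

-10


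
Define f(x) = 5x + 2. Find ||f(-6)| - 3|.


f(-6) = -28
|-28| = 28
|28 - 3| = 25

25


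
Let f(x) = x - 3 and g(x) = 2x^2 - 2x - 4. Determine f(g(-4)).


g(-4) = 36
f(36) = 33

33


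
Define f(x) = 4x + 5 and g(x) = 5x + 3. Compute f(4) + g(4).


f(4) = 21
g(4) = 23
Sum = 44

44


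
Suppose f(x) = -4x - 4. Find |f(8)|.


36


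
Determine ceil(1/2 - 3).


-2


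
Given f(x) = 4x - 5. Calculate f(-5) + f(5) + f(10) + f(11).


64


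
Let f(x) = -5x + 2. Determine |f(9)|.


f(9) = -43
|-43| = 43

43


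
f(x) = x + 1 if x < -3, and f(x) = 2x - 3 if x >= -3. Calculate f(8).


8 satisfies x >= -3
f(8) = 13

13


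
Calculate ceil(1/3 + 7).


1/3 = 0.3333
0.3333 + 7 = 7.3333
ceil(7.3333) = 8

8


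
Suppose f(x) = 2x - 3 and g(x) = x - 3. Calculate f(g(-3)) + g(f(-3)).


-27


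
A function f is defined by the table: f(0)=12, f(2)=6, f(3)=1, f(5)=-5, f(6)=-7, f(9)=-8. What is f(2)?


6


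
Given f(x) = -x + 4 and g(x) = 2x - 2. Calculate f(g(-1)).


g(-1) = -4
f(-4) = 8

8


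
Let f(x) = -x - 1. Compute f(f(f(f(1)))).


f(1) = -2
f(-2) = 1
f(1) = -2
f(-2) = 1

1


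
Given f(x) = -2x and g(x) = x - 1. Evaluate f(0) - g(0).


f(0) = 0
g(0) = -1
Difference = 1

1


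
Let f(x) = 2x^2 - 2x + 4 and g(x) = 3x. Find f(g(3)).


g(3) = 9
f(9) = 2*(9)^2 - 2*(9) + 4 = 148

148


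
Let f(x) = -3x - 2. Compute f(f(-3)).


-23


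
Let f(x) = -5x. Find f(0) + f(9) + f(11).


f(0) = 0
f(9) = -45
f(11) = -55
Sum = -100

-100


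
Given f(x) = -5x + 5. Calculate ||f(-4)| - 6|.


f(-4) = 25
|25| = 25
|25 - 6| = 19

19


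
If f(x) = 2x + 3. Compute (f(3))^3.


f(3) = 9
(9)^3 = 729

729


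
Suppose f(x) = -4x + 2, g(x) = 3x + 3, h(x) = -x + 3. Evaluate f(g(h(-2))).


h(-2) = 5
g(5) = 18
f(18) = -70

-70


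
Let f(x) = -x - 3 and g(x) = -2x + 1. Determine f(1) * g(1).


4


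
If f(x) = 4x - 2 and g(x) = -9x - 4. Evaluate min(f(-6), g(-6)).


-26


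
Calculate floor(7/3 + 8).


7/3 = 2.3333
2.3333 + 8 = 10.3333
floor(10.3333) = 10

10


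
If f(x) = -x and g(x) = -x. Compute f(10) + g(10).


f(10) = -10
g(10) = -10
Sum = -20

-20


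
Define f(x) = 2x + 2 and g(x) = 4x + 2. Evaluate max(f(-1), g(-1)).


f(-1) = 0
g(-1) = -2
max = 0

0


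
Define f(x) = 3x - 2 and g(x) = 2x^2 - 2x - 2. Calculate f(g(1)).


g(1) = -2
f(-2) = -8

-8


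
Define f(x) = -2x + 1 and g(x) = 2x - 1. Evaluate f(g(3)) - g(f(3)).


f(g(3)) = -9
g(f(3)) = -11
Difference = 2

2


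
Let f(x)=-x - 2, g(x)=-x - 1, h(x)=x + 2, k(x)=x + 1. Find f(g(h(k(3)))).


k(3) = 4
h(4) = 6
g(6) = -7
f(-7) = 5

5


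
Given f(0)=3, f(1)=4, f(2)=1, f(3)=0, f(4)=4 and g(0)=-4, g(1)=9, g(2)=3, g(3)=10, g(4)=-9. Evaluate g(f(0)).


f(0) = 3
g(3) = 10

10


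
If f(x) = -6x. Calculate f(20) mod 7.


f(20) = -120
-120 mod 7 = 6

6


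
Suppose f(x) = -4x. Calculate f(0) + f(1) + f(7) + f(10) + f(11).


f(0) = 0
f(1) = -4
f(7) = -28
f(10) = -40
f(11) = -44
Sum = -116

-116


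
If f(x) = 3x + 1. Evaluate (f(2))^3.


f(2) = 7
(7)^3 = 343

343


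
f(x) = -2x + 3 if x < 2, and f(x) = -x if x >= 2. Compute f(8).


8 satisfies x >= 2
f(8) = -8

-8


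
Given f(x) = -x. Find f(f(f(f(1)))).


f(1) = -1
f(-1) = 1
f(1) = -1
f(-1) = 1

1


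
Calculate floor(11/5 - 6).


11/5 = 2.2
2.2 - 6 = -3.8
floor(-3.8) = -4

-4


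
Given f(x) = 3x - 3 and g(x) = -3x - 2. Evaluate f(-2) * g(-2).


-36


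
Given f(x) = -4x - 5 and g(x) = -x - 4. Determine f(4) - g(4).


f(4) = -21
g(4) = -8
Difference = -13

-13


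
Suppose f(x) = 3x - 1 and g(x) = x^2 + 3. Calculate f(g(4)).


g(4) = 19
f(19) = 56

56


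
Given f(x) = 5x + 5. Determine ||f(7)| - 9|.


f(7) = 40
|40| = 40
|40 - 9| = 31

31


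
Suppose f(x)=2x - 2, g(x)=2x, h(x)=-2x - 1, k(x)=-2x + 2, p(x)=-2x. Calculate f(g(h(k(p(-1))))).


p(-1) = 2
k(2) = -2
h(-2) = 3
g(3) = 6
f(6) = 10

10


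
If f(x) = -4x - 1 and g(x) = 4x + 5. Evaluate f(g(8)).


g(8) = 37
f(37) = -149

-149


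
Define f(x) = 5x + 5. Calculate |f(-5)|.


f(-5) = -20
|-20| = 20

20


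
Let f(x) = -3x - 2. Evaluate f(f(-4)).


f(-4) = 10
f(10) = -32

-32


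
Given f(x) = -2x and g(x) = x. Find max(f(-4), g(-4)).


8


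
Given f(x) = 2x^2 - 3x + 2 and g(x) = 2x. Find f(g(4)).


106


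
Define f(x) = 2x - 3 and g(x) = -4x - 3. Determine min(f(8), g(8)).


f(8) = 13
g(8) = -35
min = -35

-35


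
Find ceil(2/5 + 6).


2/5 = 0.4
0.4 + 6 = 6.4
ceil(6.4) = 7

7


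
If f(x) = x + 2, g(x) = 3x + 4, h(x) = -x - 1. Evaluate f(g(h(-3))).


h(-3) = 2
g(2) = 10
f(10) = 12

12


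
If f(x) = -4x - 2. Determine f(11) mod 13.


f(11) = -46
-46 mod 13 = 6

6


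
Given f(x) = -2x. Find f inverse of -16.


8


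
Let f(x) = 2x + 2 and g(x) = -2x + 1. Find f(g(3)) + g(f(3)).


f(g(3)) = -8
g(f(3)) = -15
Sum = -23

-23


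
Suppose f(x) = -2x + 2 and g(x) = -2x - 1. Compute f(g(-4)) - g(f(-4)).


f(g(-4)) = -12
g(f(-4)) = -21
Difference = 9

9


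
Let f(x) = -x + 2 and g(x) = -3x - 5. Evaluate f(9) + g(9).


f(9) = -7
g(9) = -32
Sum = -39

-39


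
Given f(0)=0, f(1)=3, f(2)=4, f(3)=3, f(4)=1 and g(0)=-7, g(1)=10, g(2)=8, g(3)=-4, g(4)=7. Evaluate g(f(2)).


f(2) = 4
g(4) = 7

7


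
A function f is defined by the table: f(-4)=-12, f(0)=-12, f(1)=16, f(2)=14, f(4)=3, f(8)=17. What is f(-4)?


-12


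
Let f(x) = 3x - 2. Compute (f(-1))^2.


25


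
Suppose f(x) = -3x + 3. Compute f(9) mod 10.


f(9) = -24
-24 mod 10 = 6

6


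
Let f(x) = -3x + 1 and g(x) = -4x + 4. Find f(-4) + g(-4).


f(-4) = 13
g(-4) = 20
Sum = 33

33


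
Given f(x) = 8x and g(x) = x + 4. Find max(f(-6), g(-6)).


f(-6) = -48
g(-6) = -2
max = -2

-2


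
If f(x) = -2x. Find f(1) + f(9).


f(1) = -2
f(9) = -18
Sum = -20

-20


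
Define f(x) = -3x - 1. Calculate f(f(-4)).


-34


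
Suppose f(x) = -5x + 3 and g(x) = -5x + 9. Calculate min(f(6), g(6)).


f(6) = -27
g(6) = -21
min = -27

-27


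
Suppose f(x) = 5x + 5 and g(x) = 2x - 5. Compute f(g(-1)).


g(-1) = -7
f(-7) = -30

-30


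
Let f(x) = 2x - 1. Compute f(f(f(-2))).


-23


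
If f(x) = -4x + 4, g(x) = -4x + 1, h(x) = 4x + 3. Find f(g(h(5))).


h(5) = 23
g(23) = -91
f(-91) = 368

368


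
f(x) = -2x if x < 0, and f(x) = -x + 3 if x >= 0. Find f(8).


-5


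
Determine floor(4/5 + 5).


5


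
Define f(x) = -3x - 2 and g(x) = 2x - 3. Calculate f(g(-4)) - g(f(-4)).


f(g(-4)) = 31
g(f(-4)) = 17
Difference = 14

14


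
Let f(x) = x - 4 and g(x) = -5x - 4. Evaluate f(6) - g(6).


f(6) = 2
g(6) = -34
Difference = 36

36


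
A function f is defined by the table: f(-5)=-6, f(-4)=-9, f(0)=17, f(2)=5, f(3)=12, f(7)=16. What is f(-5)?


Reading from the table at x = -5

-6


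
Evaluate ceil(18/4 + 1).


6


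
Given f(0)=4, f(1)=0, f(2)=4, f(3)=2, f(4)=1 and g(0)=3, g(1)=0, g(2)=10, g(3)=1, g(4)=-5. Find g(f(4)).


f(4) = 1
g(1) = 0

0


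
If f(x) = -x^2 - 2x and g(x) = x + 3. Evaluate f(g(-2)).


g(-2) = 1
f(1) = (-1)*(1)^2 - 2*(1) = -3

-3


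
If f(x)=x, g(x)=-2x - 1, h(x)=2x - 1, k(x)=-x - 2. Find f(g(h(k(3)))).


k(3) = -5
h(-5) = -11
g(-11) = 21
f(21) = 21

21


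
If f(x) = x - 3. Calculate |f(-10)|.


f(-10) = -13
|-13| = 13

13


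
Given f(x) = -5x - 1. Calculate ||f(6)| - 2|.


f(6) = -31
|-31| = 31
|31 - 2| = 29

29


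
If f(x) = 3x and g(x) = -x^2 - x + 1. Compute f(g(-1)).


g(-1) = 1
f(1) = 3

3


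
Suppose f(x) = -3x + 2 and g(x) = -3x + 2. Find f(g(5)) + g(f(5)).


f(g(5)) = 41
g(f(5)) = 41
Sum = 82

82


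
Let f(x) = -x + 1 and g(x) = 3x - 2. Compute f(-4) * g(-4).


f(-4) = 5
g(-4) = -14
Product = -70

-70


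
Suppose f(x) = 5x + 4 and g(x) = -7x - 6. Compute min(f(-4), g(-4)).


f(-4) = -16
g(-4) = 22
min = -16

-16


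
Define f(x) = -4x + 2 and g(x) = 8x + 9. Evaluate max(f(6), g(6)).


f(6) = -22
g(6) = 57
max = 57

57


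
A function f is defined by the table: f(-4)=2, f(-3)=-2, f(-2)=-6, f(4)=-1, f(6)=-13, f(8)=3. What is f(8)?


Reading from the table at x = 8

3


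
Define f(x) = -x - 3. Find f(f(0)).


0


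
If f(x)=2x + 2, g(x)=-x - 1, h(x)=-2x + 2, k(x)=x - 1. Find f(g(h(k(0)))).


k(0) = -1
h(-1) = 4
g(4) = -5
f(-5) = -8

-8


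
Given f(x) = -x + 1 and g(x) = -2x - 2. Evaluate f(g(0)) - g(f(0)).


f(g(0)) = 3
g(f(0)) = -4
Difference = 7

7


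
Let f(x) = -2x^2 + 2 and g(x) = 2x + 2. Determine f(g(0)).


g(0) = 2
f(2) = (-2)*(2)^2 + 2 = -6

-6


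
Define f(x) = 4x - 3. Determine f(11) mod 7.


f(11) = 41
41 mod 7 = 6

6


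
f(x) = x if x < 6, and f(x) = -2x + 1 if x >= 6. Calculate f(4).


4


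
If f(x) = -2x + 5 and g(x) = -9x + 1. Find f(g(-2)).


g(-2) = 19
f(19) = -33

-33


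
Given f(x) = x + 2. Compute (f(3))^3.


f(3) = 5
(5)^3 = 125

125


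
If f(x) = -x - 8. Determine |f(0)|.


f(0) = -8
|-8| = 8

8


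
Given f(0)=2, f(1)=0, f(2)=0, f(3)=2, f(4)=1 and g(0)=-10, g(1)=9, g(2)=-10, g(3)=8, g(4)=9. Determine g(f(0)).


f(0) = 2
g(2) = -10

-10


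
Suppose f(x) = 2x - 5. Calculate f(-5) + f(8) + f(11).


f(-5) = -15
f(8) = 11
f(11) = 17
Sum = 13

13


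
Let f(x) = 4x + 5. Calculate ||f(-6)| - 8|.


f(-6) = -19
|-19| = 19
|19 - 8| = 11

11


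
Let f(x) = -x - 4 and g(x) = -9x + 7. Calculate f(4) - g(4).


f(4) = -8
g(4) = -29
Difference = 21

21


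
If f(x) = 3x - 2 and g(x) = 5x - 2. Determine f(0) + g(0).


f(0) = -2
g(0) = -2
Sum = -4

-4


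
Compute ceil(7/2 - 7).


-3


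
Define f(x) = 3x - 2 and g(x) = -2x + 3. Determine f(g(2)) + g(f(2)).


-10


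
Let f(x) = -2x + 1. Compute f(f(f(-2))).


f(-2) = 5
f(5) = -9
f(-9) = 19

19


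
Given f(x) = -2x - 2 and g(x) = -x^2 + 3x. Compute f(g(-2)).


g(-2) = -10
f(-10) = 18

18


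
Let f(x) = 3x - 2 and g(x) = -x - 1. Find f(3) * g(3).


f(3) = 7
g(3) = -4
Product = -28

-28


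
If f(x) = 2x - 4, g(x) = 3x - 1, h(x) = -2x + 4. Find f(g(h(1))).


h(1) = 2
g(2) = 5
f(5) = 6

6


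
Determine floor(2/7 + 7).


2/7 = 0.2857
0.2857 + 7 = 7.2857
floor(7.2857) = 7

7


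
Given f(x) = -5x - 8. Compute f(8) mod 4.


f(8) = -48
-48 mod 4 = 0

0


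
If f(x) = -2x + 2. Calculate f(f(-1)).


f(-1) = 4
f(4) = -6

-6


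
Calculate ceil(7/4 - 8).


7/4 = 1.75
1.75 - 8 = -6.25
ceil(-6.25) = -6

-6


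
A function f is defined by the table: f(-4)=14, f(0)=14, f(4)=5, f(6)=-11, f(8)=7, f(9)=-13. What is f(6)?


Reading from the table at x = 6

-11


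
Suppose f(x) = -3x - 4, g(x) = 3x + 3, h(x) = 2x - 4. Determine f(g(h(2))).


-13


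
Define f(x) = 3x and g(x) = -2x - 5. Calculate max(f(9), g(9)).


f(9) = 27
g(9) = -23
max = 27

27


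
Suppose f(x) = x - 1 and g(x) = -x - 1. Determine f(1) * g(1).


f(1) = 0
g(1) = -2
Product = 0

0


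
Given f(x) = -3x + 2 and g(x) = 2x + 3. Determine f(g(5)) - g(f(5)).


f(g(5)) = -37
g(f(5)) = -23
Difference = -14

-14


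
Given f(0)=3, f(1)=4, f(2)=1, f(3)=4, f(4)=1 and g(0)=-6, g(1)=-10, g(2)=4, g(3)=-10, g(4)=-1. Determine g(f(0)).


f(0) = 3
g(3) = -10

-10


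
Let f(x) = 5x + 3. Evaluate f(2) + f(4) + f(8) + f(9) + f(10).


f(2) = 13
f(4) = 23
f(8) = 43
f(9) = 48
f(10) = 53
Sum = 180

180


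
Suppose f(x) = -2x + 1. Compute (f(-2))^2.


f(-2) = 5
(5)^2 = 25

25


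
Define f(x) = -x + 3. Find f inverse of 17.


-14


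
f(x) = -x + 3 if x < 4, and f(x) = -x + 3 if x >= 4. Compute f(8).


8 satisfies x >= 4
f(8) = -5

-5


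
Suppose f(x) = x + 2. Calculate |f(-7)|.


f(-7) = -5
|-5| = 5

5


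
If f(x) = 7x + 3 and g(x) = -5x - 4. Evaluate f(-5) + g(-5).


f(-5) = -32
g(-5) = 21
Sum = -11

-11


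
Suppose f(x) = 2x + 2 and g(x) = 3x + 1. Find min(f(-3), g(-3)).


-8


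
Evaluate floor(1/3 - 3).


1/3 = 0.3333
0.3333 - 3 = -2.6667
floor(-2.6667) = -3

-3


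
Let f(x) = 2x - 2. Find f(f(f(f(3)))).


18


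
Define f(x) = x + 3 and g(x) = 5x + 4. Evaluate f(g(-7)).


-28


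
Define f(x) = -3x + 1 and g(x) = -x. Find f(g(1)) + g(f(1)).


f(g(1)) = 4
g(f(1)) = 2
Sum = 6

6


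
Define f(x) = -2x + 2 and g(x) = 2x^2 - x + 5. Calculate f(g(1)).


-10


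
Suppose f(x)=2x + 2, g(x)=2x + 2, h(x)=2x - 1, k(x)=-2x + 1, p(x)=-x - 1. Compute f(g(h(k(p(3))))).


p(3) = -4
k(-4) = 9
h(9) = 17
g(17) = 36
f(36) = 74

74


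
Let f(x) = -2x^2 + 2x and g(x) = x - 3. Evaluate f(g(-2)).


g(-2) = -5
f(-5) = (-2)*(-5)^2 + 2*(-5) = -60

-60


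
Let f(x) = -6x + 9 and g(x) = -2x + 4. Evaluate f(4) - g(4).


f(4) = -15
g(4) = -4
Difference = -11

-11


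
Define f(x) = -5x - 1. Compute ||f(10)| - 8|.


f(10) = -51
|-51| = 51
|51 - 8| = 43

43


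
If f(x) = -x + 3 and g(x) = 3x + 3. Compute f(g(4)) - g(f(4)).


f(g(4)) = -12
g(f(4)) = 0
Difference = -12

-12


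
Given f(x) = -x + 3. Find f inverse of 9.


Solve -x + 3 = 9
x = (9 - 3) / (-1) = -6

-6


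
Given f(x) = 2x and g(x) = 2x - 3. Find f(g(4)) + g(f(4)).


f(g(4)) = 10
g(f(4)) = 13
Sum = 23

23


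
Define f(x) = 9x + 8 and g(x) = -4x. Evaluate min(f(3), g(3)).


f(3) = 35
g(3) = -12
min = -12

-12


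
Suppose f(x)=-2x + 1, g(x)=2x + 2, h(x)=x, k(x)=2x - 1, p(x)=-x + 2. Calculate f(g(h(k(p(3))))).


p(3) = -1
k(-1) = -3
h(-3) = -3
g(-3) = -4
f(-4) = 9

9


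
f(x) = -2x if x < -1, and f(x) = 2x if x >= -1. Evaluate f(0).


0 satisfies x >= -1
f(0) = 0

0


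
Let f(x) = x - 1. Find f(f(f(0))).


f(0) = -1
f(-1) = -2
f(-2) = -3

-3


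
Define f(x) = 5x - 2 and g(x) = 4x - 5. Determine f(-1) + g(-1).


f(-1) = -7
g(-1) = -9
Sum = -16

-16


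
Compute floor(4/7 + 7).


4/7 = 0.5714
0.5714 + 7 = 7.5714
floor(7.5714) = 7

7
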